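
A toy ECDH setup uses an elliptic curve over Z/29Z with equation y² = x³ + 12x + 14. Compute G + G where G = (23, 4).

tangent at (23, 4): λ = (3·23² + 12)/(2·4) ≡ 4/8. 8⁻¹ ≡ 11 (mod 29) since 8·11 = 88 ≡ 1, so λ ≡ 4·11 ≡ 15.
  x = λ² - 23 - 23 = 225 - 46 ≡ 5; y = λ·(23 - 5) - 4 ≡ 5. → (5, 5)

(5, 5)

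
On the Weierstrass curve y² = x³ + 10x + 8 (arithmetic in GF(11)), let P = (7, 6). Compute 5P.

Repeated addition: build up to 5P.
2P: tangent at (7, 6): λ = (3·7² + 10)/(2·6) ≡ 3/1. 1⁻¹ ≡ 1 (mod 11), so λ ≡ 3·1 ≡ 3.
  x = λ² - 7 - 7 = 9 - 14 ≡ 6; y = λ·(7 - 6) - 6 ≡ 8. → (6, 8)
3P: (6, 8) + (7, 6). λ = (6 - 8)/(7 - 6) ≡ 9/1 mod 11. 1⁻¹ ≡ 1 (mod 11), so λ ≡ 9.
  x = λ² - 6 - 7 = 81 - 13 ≡ 2; y = λ·(6 - 2) - 8 ≡ 6. → (2, 6)
4P: (2, 6) + (7, 6). λ = (6 - 6)/(7 - 2) ≡ 0/5 mod 11. 5⁻¹ ≡ 9 (mod 11), so λ ≡ 0.
  x = λ² - 2 - 7 = 0 - 9 ≡ 2; y = λ·(2 - 2) - 6 ≡ 5. → (2, 5)
5P: (2, 5) + (7, 6). λ = (6 - 5)/(7 - 2) ≡ 1/5 mod 11. 5⁻¹ ≡ 9 (mod 11), so λ ≡ 9.
  x = λ² - 2 - 7 = 81 - 9 ≡ 6; y = λ·(2 - 6) - 5 ≡ 3. → (6, 3)

(6, 3)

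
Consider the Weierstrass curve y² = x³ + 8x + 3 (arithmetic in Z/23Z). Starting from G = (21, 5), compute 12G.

Repeated addition: build up to 12G.
2G: tangent at (21, 5): λ = (3·21² + 8)/(2·5) ≡ 20/10. 10⁻¹ ≡ 7 (mod 23) since 10·7 = 70 ≡ 1, so λ ≡ 20·7 ≡ 2.
  x = λ² - 21 - 21 = 4 - 42 ≡ 8; y = λ·(21 - 8) - 5 ≡ 21. → (8, 21)
3G: (8, 21) + (21, 5). λ = (5 - 21)/(21 - 8) ≡ 7/13 mod 23. 13⁻¹ ≡ 16 (mod 23), so λ ≡ 20.
  x = λ² - 8 - 21 = 400 - 29 ≡ 3; y = λ·(8 - 3) - 21 ≡ 10. → (3, 10)
4G: (3, 10) + (21, 5). λ = (5 - 10)/(21 - 3) ≡ 18/18 mod 23. 18⁻¹ ≡ 9 (mod 23), so λ ≡ 1.
  x = λ² - 3 - 21 = 1 - 24 ≡ 0; y = λ·(3 - 0) - 10 ≡ 16. → (0, 16)
5G: (0, 16) + (21, 5). λ = (5 - 16)/(21 - 0) ≡ 12/21 mod 23. 21⁻¹ ≡ 11 (mod 23) since 21·11 = 231 ≡ 1, so λ ≡ 17.
  x = λ² - 0 - 21 = 289 - 21 ≡ 15; y = λ·(0 - 15) - 16 ≡ 5. → (15, 5)
6G: (15, 5) + (21, 5). λ = (5 - 5)/(21 - 15) ≡ 0/6 mod 23. 6⁻¹ ≡ 4 (mod 23) since 6·4 = 24 ≡ 1, so λ ≡ 0.
  x = λ² - 15 - 21 = 0 - 36 ≡ 10; y = λ·(15 - 10) - 5 ≡ 18. → (10, 18)
7G: (10, 18) + (21, 5). λ = (5 - 18)/(21 - 10) ≡ 10/11 mod 23. 11⁻¹ ≡ 21 (mod 23), so λ ≡ 3.
  x = λ² - 10 - 21 = 9 - 31 ≡ 1; y = λ·(10 - 1) - 18 ≡ 9. → (1, 9)
8G: (1, 9) + (21, 5). λ = (5 - 9)/(21 - 1) ≡ 19/20 mod 23. 20⁻¹ ≡ 15 (mod 23), so λ ≡ 9.
  x = λ² - 1 - 21 = 81 - 22 ≡ 13; y = λ·(1 - 13) - 9 ≡ 21. → (13, 21)
9G: (13, 21) + (21, 5). λ = (5 - 21)/(21 - 13) ≡ 7/8 mod 23. 8⁻¹ ≡ 3 (mod 23) since 8·3 = 24 ≡ 1, so λ ≡ 21.
  x = λ² - 13 - 21 = 441 - 34 ≡ 16; y = λ·(13 - 16) - 21 ≡ 8. → (16, 8)
10G: (16, 8) + (21, 5). λ = (5 - 8)/(21 - 16) ≡ 20/5 mod 23. 5⁻¹ ≡ 14 (mod 23) since 5·14 = 70 ≡ 1, so λ ≡ 4.
  x = λ² - 16 - 21 = 16 - 37 ≡ 2; y = λ·(16 - 2) - 8 ≡ 2. → (2, 2)
11G: (2, 2) + (21, 5). λ = (5 - 2)/(21 - 2) ≡ 3/19 mod 23. 19⁻¹ ≡ 17 (mod 23) since 19·17 = 323 ≡ 1, so λ ≡ 5.
  x = λ² - 2 - 21 = 25 - 23 ≡ 2; y = λ·(2 - 2) - 2 ≡ 21. → (2, 21)
12G: (2, 21) + (21, 5). λ = (5 - 21)/(21 - 2) ≡ 7/19 mod 23. 19⁻¹ ≡ 17 (mod 23), so λ ≡ 4.
  x = λ² - 2 - 21 = 16 - 23 ≡ 16; y = λ·(2 - 16) - 21 ≡ 15. → (16, 15)

(16, 15)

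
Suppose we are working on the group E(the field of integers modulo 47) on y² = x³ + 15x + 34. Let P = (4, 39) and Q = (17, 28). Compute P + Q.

(32, 10)

(4, 39) + (17, 28). λ = (28 - 39)/(17 - 4) ≡ 36/13 mod 47. 13⁻¹ ≡ 29 (mod 47), so λ ≡ 10.
  x = λ² - 4 - 17 = 100 - 21 ≡ 32; y = λ·(4 - 32) - 39 ≡ 10. → (32, 10)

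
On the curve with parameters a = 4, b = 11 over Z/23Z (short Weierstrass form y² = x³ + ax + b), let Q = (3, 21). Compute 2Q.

(21, 15)

tangent at (3, 21): λ = (3·3² + 4)/(2·21) ≡ 8/19. 19⁻¹ ≡ 17 (mod 23) since 19·17 = 323 ≡ 1, so λ ≡ 8·17 ≡ 21.
  x = λ² - 3 - 3 = 441 - 6 ≡ 21; y = λ·(3 - 21) - 21 ≡ 15. → (21, 15)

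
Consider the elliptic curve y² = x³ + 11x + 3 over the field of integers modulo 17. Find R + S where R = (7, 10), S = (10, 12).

(8, 12)

(7, 10) + (10, 12). λ = (12 - 10)/(10 - 7) ≡ 2/3 mod 17. 3⁻¹ ≡ 6 (mod 17), so λ ≡ 12.
  x = λ² - 7 - 10 = 144 - 17 ≡ 8; y = λ·(7 - 8) - 10 ≡ 12. → (8, 12)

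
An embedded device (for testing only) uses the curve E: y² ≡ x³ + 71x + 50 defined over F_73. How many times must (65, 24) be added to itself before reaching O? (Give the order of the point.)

2P: tangent at (65, 24): λ = (3·65² + 71)/(2·24) ≡ 44/48. 48⁻¹ ≡ 35 (mod 73), so λ ≡ 44·35 ≡ 7.
  x = λ² - 65 - 65 = 49 - 130 ≡ 65; y = λ·(65 - 65) - 24 ≡ 49. → (65, 49)
3P: (65, 49) + (65, 24): same x and y₁ ≡ -y₂, so the sum is O.
3P = O, so the order is 3.

3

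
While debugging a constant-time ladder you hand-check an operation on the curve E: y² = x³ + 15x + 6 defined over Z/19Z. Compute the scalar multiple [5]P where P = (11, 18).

Repeated addition: build up to 5P.
2P: tangent at (11, 18): λ = (3·11² + 15)/(2·18) ≡ 17/17. 17⁻¹ ≡ 9 (mod 19) since 17·9 = 153 ≡ 1, so λ ≡ 17·9 ≡ 1.
  x = λ² - 11 - 11 = 1 - 22 ≡ 17; y = λ·(11 - 17) - 18 ≡ 14. → (17, 14)
3P: (17, 14) + (11, 18). λ = (18 - 14)/(11 - 17) ≡ 4/13 mod 19. 13⁻¹ ≡ 3 (mod 19), so λ ≡ 12.
  x = λ² - 17 - 11 = 144 - 28 ≡ 2; y = λ·(17 - 2) - 14 ≡ 14. → (2, 14)
4P: (2, 14) + (11, 18). λ = (18 - 14)/(11 - 2) ≡ 4/9 mod 19. 9⁻¹ ≡ 17 (mod 19), so λ ≡ 11.
  x = λ² - 2 - 11 = 121 - 13 ≡ 13; y = λ·(2 - 13) - 14 ≡ 17. → (13, 17)
5P: (13, 17) + (11, 18). λ = (18 - 17)/(11 - 13) ≡ 1/17 mod 19. 17⁻¹ ≡ 9 (mod 19), so λ ≡ 9.
  x = λ² - 13 - 11 = 81 - 24 ≡ 0; y = λ·(13 - 0) - 17 ≡ 5. → (0, 5)

(0, 5)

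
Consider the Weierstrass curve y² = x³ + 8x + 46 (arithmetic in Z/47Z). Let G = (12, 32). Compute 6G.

(18, 10)

Repeated addition: build up to 6G.
2G: tangent at (12, 32): λ = (3·12² + 8)/(2·32) ≡ 17/17. 17⁻¹ ≡ 36 (mod 47) since 17·36 = 612 ≡ 1, so λ ≡ 17·36 ≡ 1.
  x = λ² - 12 - 12 = 1 - 24 ≡ 24; y = λ·(12 - 24) - 32 ≡ 3. → (24, 3)
3G: (24, 3) + (12, 32). λ = (32 - 3)/(12 - 24) ≡ 29/35 mod 47. 35⁻¹ ≡ 43 (mod 47) since 35·43 = 1505 ≡ 1, so λ ≡ 25.
  x = λ² - 24 - 12 = 625 - 36 ≡ 25; y = λ·(24 - 25) - 3 ≡ 19. → (25, 19)
4G: (25, 19) + (12, 32). λ = (32 - 19)/(12 - 25) ≡ 13/34 mod 47. 34⁻¹ ≡ 18 (mod 47), so λ ≡ 46.
  x = λ² - 25 - 12 = 2116 - 37 ≡ 11; y = λ·(25 - 11) - 19 ≡ 14. → (11, 14)
5G: (11, 14) + (12, 32). λ = (32 - 14)/(12 - 11) ≡ 18/1 mod 47. 1⁻¹ ≡ 1 (mod 47), so λ ≡ 18.
  x = λ² - 11 - 12 = 324 - 23 ≡ 19; y = λ·(11 - 19) - 14 ≡ 30. → (19, 30)
6G: (19, 30) + (12, 32). λ = (32 - 30)/(12 - 19) ≡ 2/40 mod 47. 40⁻¹ ≡ 20 (mod 47), so λ ≡ 40.
  x = λ² - 19 - 12 = 1600 - 31 ≡ 18; y = λ·(19 - 18) - 30 ≡ 10. → (18, 10)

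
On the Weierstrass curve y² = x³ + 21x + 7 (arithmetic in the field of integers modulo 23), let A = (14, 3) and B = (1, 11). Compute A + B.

(14, 3) + (1, 11). λ = (11 - 3)/(1 - 14) ≡ 8/10 mod 23. 10⁻¹ ≡ 7 (mod 23), so λ ≡ 10.
  x = λ² - 14 - 1 = 100 - 15 ≡ 16; y = λ·(14 - 16) - 3 ≡ 0. → (16, 0)

(16, 0)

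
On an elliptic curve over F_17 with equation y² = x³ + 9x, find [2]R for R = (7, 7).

tangent at (7, 7): λ = (3·7² + 9)/(2·7) ≡ 3/14. 14⁻¹ ≡ 11 (mod 17) since 14·11 = 154 ≡ 1, so λ ≡ 3·11 ≡ 16.
  x = λ² - 7 - 7 = 256 - 14 ≡ 4; y = λ·(7 - 4) - 7 ≡ 7. → (4, 7)

(4, 7)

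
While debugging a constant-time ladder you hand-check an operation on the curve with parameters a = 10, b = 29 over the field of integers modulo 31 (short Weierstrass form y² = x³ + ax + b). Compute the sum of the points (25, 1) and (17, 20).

(30, 7)

(25, 1) + (17, 20). λ = (20 - 1)/(17 - 25) ≡ 19/23 mod 31. 23⁻¹ ≡ 27 (mod 31), so λ ≡ 17.
  x = λ² - 25 - 17 = 289 - 42 ≡ 30; y = λ·(25 - 30) - 1 ≡ 7. → (30, 7)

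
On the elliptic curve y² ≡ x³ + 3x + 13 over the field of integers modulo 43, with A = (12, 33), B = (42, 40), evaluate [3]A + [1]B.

(3, 36)

First 3A:
Repeated addition: build up to 3A.
2A: tangent at (12, 33): λ = (3·12² + 3)/(2·33) ≡ 5/23. 23⁻¹ ≡ 15 (mod 43) since 23·15 = 345 ≡ 1, so λ ≡ 5·15 ≡ 32.
  x = λ² - 12 - 12 = 1024 - 24 ≡ 11; y = λ·(12 - 11) - 33 ≡ 42. → (11, 42)
3A: (11, 42) + (12, 33). λ = (33 - 42)/(12 - 11) ≡ 34/1 mod 43. 1⁻¹ ≡ 1 (mod 43), so λ ≡ 34.
  x = λ² - 11 - 12 = 1156 - 23 ≡ 15; y = λ·(11 - 15) - 42 ≡ 37. → (15, 37)
3A = (15, 37).
Finally 3A + B:
(15, 37) + (42, 40). λ = (40 - 37)/(42 - 15) ≡ 3/27 mod 43. 27⁻¹ ≡ 8 (mod 43) since 27·8 = 216 ≡ 1, so λ ≡ 24.
  x = λ² - 15 - 42 = 576 - 57 ≡ 3; y = λ·(15 - 3) - 37 ≡ 36. → (3, 36)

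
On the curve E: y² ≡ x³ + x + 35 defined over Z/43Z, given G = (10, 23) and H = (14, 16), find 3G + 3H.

First 3G:
Repeated addition: build up to 3G.
2G: tangent at (10, 23): λ = (3·10² + 1)/(2·23) ≡ 0/3. 3⁻¹ ≡ 29 (mod 43) since 3·29 = 87 ≡ 1, so λ ≡ 0·29 ≡ 0.
  x = λ² - 10 - 10 = 0 - 20 ≡ 23; y = λ·(10 - 23) - 23 ≡ 20. → (23, 20)
3G: (23, 20) + (10, 23). λ = (23 - 20)/(10 - 23) ≡ 3/30 mod 43. 30⁻¹ ≡ 33 (mod 43), so λ ≡ 13.
  x = λ² - 23 - 10 = 169 - 33 ≡ 7; y = λ·(23 - 7) - 20 ≡ 16. → (7, 16)
3G = (7, 16).
Next 3H:
Repeated addition: build up to 3H.
2H: tangent at (14, 16): λ = (3·14² + 1)/(2·16) ≡ 30/32. 32⁻¹ ≡ 39 (mod 43) since 32·39 = 1248 ≡ 1, so λ ≡ 30·39 ≡ 9.
  x = λ² - 14 - 14 = 81 - 28 ≡ 10; y = λ·(14 - 10) - 16 ≡ 20. → (10, 20)
3H: (10, 20) + (14, 16). λ = (16 - 20)/(14 - 10) ≡ 39/4 mod 43. 4⁻¹ ≡ 11 (mod 43), so λ ≡ 42.
  x = λ² - 10 - 14 = 1764 - 24 ≡ 20; y = λ·(10 - 20) - 20 ≡ 33. → (20, 33)
3H = (20, 33).
Finally 3G + 3H:
(7, 16) + (20, 33). λ = (33 - 16)/(20 - 7) ≡ 17/13 mod 43. 13⁻¹ ≡ 10 (mod 43), so λ ≡ 41.
  x = λ² - 7 - 20 = 1681 - 27 ≡ 20; y = λ·(7 - 20) - 16 ≡ 10. → (20, 10)

(20, 10)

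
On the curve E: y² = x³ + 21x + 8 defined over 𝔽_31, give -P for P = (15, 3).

-(15, 3) = (15, -3 mod 31) = (15, 28).

(15, 28)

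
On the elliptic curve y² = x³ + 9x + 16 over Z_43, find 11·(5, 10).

Write P = (5, 10).
Repeated addition: build up to 11P.
2P: tangent at (5, 10): λ = (3·5² + 9)/(2·10) ≡ 41/20. 20⁻¹ ≡ 28 (mod 43), so λ ≡ 41·28 ≡ 30.
  x = λ² - 5 - 5 = 900 - 10 ≡ 30; y = λ·(5 - 30) - 10 ≡ 14. → (30, 14)
3P: (30, 14) + (5, 10). λ = (10 - 14)/(5 - 30) ≡ 39/18 mod 43. 18⁻¹ ≡ 12 (mod 43) since 18·12 = 216 ≡ 1, so λ ≡ 38.
  x = λ² - 30 - 5 = 1444 - 35 ≡ 33; y = λ·(30 - 33) - 14 ≡ 1. → (33, 1)
4P: (33, 1) + (5, 10). λ = (10 - 1)/(5 - 33) ≡ 9/15 mod 43. 15⁻¹ ≡ 23 (mod 43), so λ ≡ 35.
  x = λ² - 33 - 5 = 1225 - 38 ≡ 26; y = λ·(33 - 26) - 1 ≡ 29. → (26, 29)
5P: (26, 29) + (5, 10). λ = (10 - 29)/(5 - 26) ≡ 24/22 mod 43. 22⁻¹ ≡ 2 (mod 43), so λ ≡ 5.
  x = λ² - 26 - 5 = 25 - 31 ≡ 37; y = λ·(26 - 37) - 29 ≡ 2. → (37, 2)
6P: (37, 2) + (5, 10). λ = (10 - 2)/(5 - 37) ≡ 8/11 mod 43. 11⁻¹ ≡ 4 (mod 43) since 11·4 = 44 ≡ 1, so λ ≡ 32.
  x = λ² - 37 - 5 = 1024 - 42 ≡ 36; y = λ·(37 - 36) - 2 ≡ 30. → (36, 30)
7P: (36, 30) + (5, 10). λ = (10 - 30)/(5 - 36) ≡ 23/12 mod 43. 12⁻¹ ≡ 18 (mod 43) since 12·18 = 216 ≡ 1, so λ ≡ 27.
  x = λ² - 36 - 5 = 729 - 41 ≡ 0; y = λ·(36 - 0) - 30 ≡ 39. → (0, 39)
8P: (0, 39) + (5, 10). λ = (10 - 39)/(5 - 0) ≡ 14/5 mod 43. 5⁻¹ ≡ 26 (mod 43) since 5·26 = 130 ≡ 1, so λ ≡ 20.
  x = λ² - 0 - 5 = 400 - 5 ≡ 8; y = λ·(0 - 8) - 39 ≡ 16. → (8, 16)
9P: (8, 16) + (5, 10). λ = (10 - 16)/(5 - 8) ≡ 37/40 mod 43. 40⁻¹ ≡ 14 (mod 43) since 40·14 = 560 ≡ 1, so λ ≡ 2.
  x = λ² - 8 - 5 = 4 - 13 ≡ 34; y = λ·(8 - 34) - 16 ≡ 18. → (34, 18)
10P: (34, 18) + (5, 10). λ = (10 - 18)/(5 - 34) ≡ 35/14 mod 43. 14⁻¹ ≡ 40 (mod 43), so λ ≡ 24.
  x = λ² - 34 - 5 = 576 - 39 ≡ 21; y = λ·(34 - 21) - 18 ≡ 36. → (21, 36)
11P: (21, 36) + (5, 10). λ = (10 - 36)/(5 - 21) ≡ 17/27 mod 43. 27⁻¹ ≡ 8 (mod 43), so λ ≡ 7.
  x = λ² - 21 - 5 = 49 - 26 ≡ 23; y = λ·(21 - 23) - 36 ≡ 36. → (23, 36)

(23, 36)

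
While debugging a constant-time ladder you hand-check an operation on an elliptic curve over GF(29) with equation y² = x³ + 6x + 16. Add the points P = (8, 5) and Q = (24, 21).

(27, 5)

(8, 5) + (24, 21). λ = (21 - 5)/(24 - 8) ≡ 16/16 mod 29. 16⁻¹ ≡ 20 (mod 29), so λ ≡ 1.
  x = λ² - 8 - 24 = 1 - 32 ≡ 27; y = λ·(8 - 27) - 5 ≡ 5. → (27, 5)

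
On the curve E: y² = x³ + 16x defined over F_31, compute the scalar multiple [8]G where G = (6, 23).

Repeated addition: build up to 8G.
2G: tangent at (6, 23): λ = (3·6² + 16)/(2·23) ≡ 0/15. 15⁻¹ ≡ 29 (mod 31), so λ ≡ 0·29 ≡ 0.
  x = λ² - 6 - 6 = 0 - 12 ≡ 19; y = λ·(6 - 19) - 23 ≡ 8. → (19, 8)
3G: (19, 8) + (6, 23). λ = (23 - 8)/(6 - 19) ≡ 15/18 mod 31. 18⁻¹ ≡ 19 (mod 31) since 18·19 = 342 ≡ 1, so λ ≡ 6.
  x = λ² - 19 - 6 = 36 - 25 ≡ 11; y = λ·(19 - 11) - 8 ≡ 9. → (11, 9)
4G: (11, 9) + (6, 23). λ = (23 - 9)/(6 - 11) ≡ 14/26 mod 31. 26⁻¹ ≡ 6 (mod 31), so λ ≡ 22.
  x = λ² - 11 - 6 = 484 - 17 ≡ 2; y = λ·(11 - 2) - 9 ≡ 3. → (2, 3)
5G: (2, 3) + (6, 23). λ = (23 - 3)/(6 - 2) ≡ 20/4 mod 31. 4⁻¹ ≡ 8 (mod 31) since 4·8 = 32 ≡ 1, so λ ≡ 5.
  x = λ² - 2 - 6 = 25 - 8 ≡ 17; y = λ·(2 - 17) - 3 ≡ 15. → (17, 15)
6G: (17, 15) + (6, 23). λ = (23 - 15)/(6 - 17) ≡ 8/20 mod 31. 20⁻¹ ≡ 14 (mod 31) since 20·14 = 280 ≡ 1, so λ ≡ 19.
  x = λ² - 17 - 6 = 361 - 23 ≡ 28; y = λ·(17 - 28) - 15 ≡ 24. → (28, 24)
7G: (28, 24) + (6, 23). λ = (23 - 24)/(6 - 28) ≡ 30/9 mod 31. 9⁻¹ ≡ 7 (mod 31) since 9·7 = 63 ≡ 1, so λ ≡ 24.
  x = λ² - 28 - 6 = 576 - 34 ≡ 15; y = λ·(28 - 15) - 24 ≡ 9. → (15, 9)
8G: (15, 9) + (6, 23). λ = (23 - 9)/(6 - 15) ≡ 14/22 mod 31. 22⁻¹ ≡ 24 (mod 31), so λ ≡ 26.
  x = λ² - 15 - 6 = 676 - 21 ≡ 4; y = λ·(15 - 4) - 9 ≡ 29. → (4, 29)

(4, 29)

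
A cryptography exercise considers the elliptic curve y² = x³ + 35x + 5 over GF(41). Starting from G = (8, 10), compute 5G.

Repeated addition: build up to 5G.
2G: tangent at (8, 10): λ = (3·8² + 35)/(2·10) ≡ 22/20. 20⁻¹ ≡ 39 (mod 41), so λ ≡ 22·39 ≡ 38.
  x = λ² - 8 - 8 = 1444 - 16 ≡ 34; y = λ·(8 - 34) - 10 ≡ 27. → (34, 27)
3G: (34, 27) + (8, 10). λ = (10 - 27)/(8 - 34) ≡ 24/15 mod 41. 15⁻¹ ≡ 11 (mod 41), so λ ≡ 18.
  x = λ² - 34 - 8 = 324 - 42 ≡ 36; y = λ·(34 - 36) - 27 ≡ 19. → (36, 19)
4G: (36, 19) + (8, 10). λ = (10 - 19)/(8 - 36) ≡ 32/13 mod 41. 13⁻¹ ≡ 19 (mod 41), so λ ≡ 34.
  x = λ² - 36 - 8 = 1156 - 44 ≡ 5; y = λ·(36 - 5) - 19 ≡ 10. → (5, 10)
5G: (5, 10) + (8, 10). λ = (10 - 10)/(8 - 5) ≡ 0/3 mod 41. 3⁻¹ ≡ 14 (mod 41), so λ ≡ 0.
  x = λ² - 5 - 8 = 0 - 13 ≡ 28; y = λ·(5 - 28) - 10 ≡ 31. → (28, 31)

(28, 31)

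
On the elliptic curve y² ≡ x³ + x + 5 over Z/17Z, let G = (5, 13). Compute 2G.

tangent at (5, 13): λ = (3·5² + 1)/(2·13) ≡ 8/9. 9⁻¹ ≡ 2 (mod 17), so λ ≡ 8·2 ≡ 16.
  x = λ² - 5 - 5 = 256 - 10 ≡ 8; y = λ·(5 - 8) - 13 ≡ 7. → (8, 7)

(8, 7)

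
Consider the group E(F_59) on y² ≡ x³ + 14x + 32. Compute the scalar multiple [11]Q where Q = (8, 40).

Double-and-add on 11 = (1011)₂. Start with Q = (8, 40) for the leading 1-bit.
double: tangent at (8, 40): λ = (3·8² + 14)/(2·40) ≡ 29/21. 21⁻¹ ≡ 45 (mod 59), so λ ≡ 29·45 ≡ 7.
  x = λ² - 8 - 8 = 49 - 16 ≡ 33; y = λ·(8 - 33) - 40 ≡ 21. → (33, 21)
double: tangent at (33, 21): λ = (3·33² + 14)/(2·21) ≡ 36/42. 42⁻¹ ≡ 52 (mod 59) since 42·52 = 2184 ≡ 1, so λ ≡ 36·52 ≡ 43.
  x = λ² - 33 - 33 = 1849 - 66 ≡ 13; y = λ·(33 - 13) - 21 ≡ 13. → (13, 13)
add Q: (13, 13) + (8, 40). λ = (40 - 13)/(8 - 13) ≡ 27/54 mod 59. 54⁻¹ ≡ 47 (mod 59), so λ ≡ 30.
  x = λ² - 13 - 8 = 900 - 21 ≡ 53; y = λ·(13 - 53) - 13 ≡ 26. → (53, 26)
double: tangent at (53, 26): λ = (3·53² + 14)/(2·26) ≡ 4/52. 52⁻¹ ≡ 42 (mod 59), so λ ≡ 4·42 ≡ 50.
  x = λ² - 53 - 53 = 2500 - 106 ≡ 34; y = λ·(53 - 34) - 26 ≡ 39. → (34, 39)
add Q: (34, 39) + (8, 40). λ = (40 - 39)/(8 - 34) ≡ 1/33 mod 59. 33⁻¹ ≡ 34 (mod 59), so λ ≡ 34.
  x = λ² - 34 - 8 = 1156 - 42 ≡ 52; y = λ·(34 - 52) - 39 ≡ 57. → (52, 57)

(52, 57)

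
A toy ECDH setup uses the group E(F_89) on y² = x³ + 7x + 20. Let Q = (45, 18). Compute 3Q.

(10, 72)

Repeated addition: build up to 3Q.
2Q: tangent at (45, 18): λ = (3·45² + 7)/(2·18) ≡ 30/36. 36⁻¹ ≡ 47 (mod 89), so λ ≡ 30·47 ≡ 75.
  x = λ² - 45 - 45 = 5625 - 90 ≡ 17; y = λ·(45 - 17) - 18 ≡ 35. → (17, 35)
3Q: (17, 35) + (45, 18). λ = (18 - 35)/(45 - 17) ≡ 72/28 mod 89. 28⁻¹ ≡ 35 (mod 89) since 28·35 = 980 ≡ 1, so λ ≡ 28.
  x = λ² - 17 - 45 = 784 - 62 ≡ 10; y = λ·(17 - 10) - 35 ≡ 72. → (10, 72)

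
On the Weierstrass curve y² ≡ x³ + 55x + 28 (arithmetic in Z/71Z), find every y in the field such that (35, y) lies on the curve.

13, 58

x³ + 55x + 28 = 44828 ≡ 27 (mod 71).
Square roots of 27 mod 71: 13 and 58 (since 13² = 169 ≡ 27).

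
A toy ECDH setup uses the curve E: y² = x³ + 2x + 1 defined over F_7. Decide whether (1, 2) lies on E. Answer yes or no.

yes

y² = 2² ≡ 4; x³ + 2x + 1 = 4 ≡ 4 (mod 7). 4 = 4.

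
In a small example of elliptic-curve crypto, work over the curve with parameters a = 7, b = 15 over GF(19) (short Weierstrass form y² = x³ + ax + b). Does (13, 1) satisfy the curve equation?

no

y² = 1² ≡ 1; x³ + 7x + 15 = 2303 ≡ 4 (mod 19). 1 ≠ 4.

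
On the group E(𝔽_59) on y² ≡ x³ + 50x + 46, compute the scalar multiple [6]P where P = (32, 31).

(47, 45)

Repeated addition: build up to 6P.
2P: tangent at (32, 31): λ = (3·32² + 50)/(2·31) ≡ 54/3. 3⁻¹ ≡ 20 (mod 59), so λ ≡ 54·20 ≡ 18.
  x = λ² - 32 - 32 = 324 - 64 ≡ 24; y = λ·(32 - 24) - 31 ≡ 54. → (24, 54)
3P: (24, 54) + (32, 31). λ = (31 - 54)/(32 - 24) ≡ 36/8 mod 59. 8⁻¹ ≡ 37 (mod 59) since 8·37 = 296 ≡ 1, so λ ≡ 34.
  x = λ² - 24 - 32 = 1156 - 56 ≡ 38; y = λ·(24 - 38) - 54 ≡ 1. → (38, 1)
4P: (38, 1) + (32, 31). λ = (31 - 1)/(32 - 38) ≡ 30/53 mod 59. 53⁻¹ ≡ 49 (mod 59), so λ ≡ 54.
  x = λ² - 38 - 32 = 2916 - 70 ≡ 14; y = λ·(38 - 14) - 1 ≡ 56. → (14, 56)
5P: (14, 56) + (32, 31). λ = (31 - 56)/(32 - 14) ≡ 34/18 mod 59. 18⁻¹ ≡ 23 (mod 59), so λ ≡ 15.
  x = λ² - 14 - 32 = 225 - 46 ≡ 2; y = λ·(14 - 2) - 56 ≡ 6. → (2, 6)
6P: (2, 6) + (32, 31). λ = (31 - 6)/(32 - 2) ≡ 25/30 mod 59. 30⁻¹ ≡ 2 (mod 59), so λ ≡ 50.
  x = λ² - 2 - 32 = 2500 - 34 ≡ 47; y = λ·(2 - 47) - 6 ≡ 45. → (47, 45)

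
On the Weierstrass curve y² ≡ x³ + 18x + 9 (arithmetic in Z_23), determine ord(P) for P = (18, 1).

4

2P: tangent at (18, 1): λ = (3·18² + 18)/(2·1) ≡ 1/2. 2⁻¹ ≡ 12 (mod 23) since 2·12 = 24 ≡ 1, so λ ≡ 1·12 ≡ 12.
  x = λ² - 18 - 18 = 144 - 36 ≡ 16; y = λ·(18 - 16) - 1 ≡ 0. → (16, 0)
3P: (16, 0) + (18, 1). λ = (1 - 0)/(18 - 16) ≡ 1/2 mod 23. 2⁻¹ ≡ 12 (mod 23) since 2·12 = 24 ≡ 1, so λ ≡ 12.
  x = λ² - 16 - 18 = 144 - 34 ≡ 18; y = λ·(16 - 18) - 0 ≡ 22. → (18, 22)
4P: (18, 22) + (18, 1): same x and y₁ ≡ -y₂, so the sum is 𝒪.
4P = 𝒪, so the order is 4.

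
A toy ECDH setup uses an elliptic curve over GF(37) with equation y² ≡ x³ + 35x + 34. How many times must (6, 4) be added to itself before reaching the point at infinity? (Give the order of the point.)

9

2P: tangent at (6, 4): λ = (3·6² + 35)/(2·4) ≡ 32/8. 8⁻¹ ≡ 14 (mod 37), so λ ≡ 32·14 ≡ 4.
  x = λ² - 6 - 6 = 16 - 12 ≡ 4; y = λ·(6 - 4) - 4 ≡ 4. → (4, 4)
3P: (4, 4) + (6, 4). λ = (4 - 4)/(6 - 4) ≡ 0/2 mod 37. 2⁻¹ ≡ 19 (mod 37) since 2·19 = 38 ≡ 1, so λ ≡ 0.
  x = λ² - 4 - 6 = 0 - 10 ≡ 27; y = λ·(4 - 27) - 4 ≡ 33. → (27, 33)
4P: (27, 33) + (6, 4). λ = (4 - 33)/(6 - 27) ≡ 8/16 mod 37. 16⁻¹ ≡ 7 (mod 37), so λ ≡ 19.
  x = λ² - 27 - 6 = 361 - 33 ≡ 32; y = λ·(27 - 32) - 33 ≡ 20. → (32, 20)
5P: (32, 20) + (6, 4). λ = (4 - 20)/(6 - 32) ≡ 21/11 mod 37. 11⁻¹ ≡ 27 (mod 37), so λ ≡ 12.
  x = λ² - 32 - 6 = 144 - 38 ≡ 32; y = λ·(32 - 32) - 20 ≡ 17. → (32, 17)
6P: (32, 17) + (6, 4). λ = (4 - 17)/(6 - 32) ≡ 24/11 mod 37. 11⁻¹ ≡ 27 (mod 37), so λ ≡ 19.
  x = λ² - 32 - 6 = 361 - 38 ≡ 27; y = λ·(32 - 27) - 17 ≡ 4. → (27, 4)
7P: (27, 4) + (6, 4). λ = (4 - 4)/(6 - 27) ≡ 0/16 mod 37. 16⁻¹ ≡ 7 (mod 37) since 16·7 = 112 ≡ 1, so λ ≡ 0.
  x = λ² - 27 - 6 = 0 - 33 ≡ 4; y = λ·(27 - 4) - 4 ≡ 33. → (4, 33)
8P: (4, 33) + (6, 4). λ = (4 - 33)/(6 - 4) ≡ 8/2 mod 37. 2⁻¹ ≡ 19 (mod 37), so λ ≡ 4.
  x = λ² - 4 - 6 = 16 - 10 ≡ 6; y = λ·(4 - 6) - 33 ≡ 33. → (6, 33)
9P: (6, 33) + (6, 4): same x and y₁ ≡ -y₂, so the sum is the point at infinity.
9P = the point at infinity, so the order is 9.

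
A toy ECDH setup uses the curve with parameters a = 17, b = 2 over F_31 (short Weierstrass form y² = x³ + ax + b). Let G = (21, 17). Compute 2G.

tangent at (21, 17): λ = (3·21² + 17)/(2·17) ≡ 7/3. 3⁻¹ ≡ 21 (mod 31), so λ ≡ 7·21 ≡ 23.
  x = λ² - 21 - 21 = 529 - 42 ≡ 22; y = λ·(21 - 22) - 17 ≡ 22. → (22, 22)

(22, 22)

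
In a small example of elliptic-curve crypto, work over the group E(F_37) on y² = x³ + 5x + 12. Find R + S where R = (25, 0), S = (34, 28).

(16, 28)

(25, 0) + (34, 28). λ = (28 - 0)/(34 - 25) ≡ 28/9 mod 37. 9⁻¹ ≡ 33 (mod 37) since 9·33 = 297 ≡ 1, so λ ≡ 36.
  x = λ² - 25 - 34 = 1296 - 59 ≡ 16; y = λ·(25 - 16) - 0 ≡ 28. → (16, 28)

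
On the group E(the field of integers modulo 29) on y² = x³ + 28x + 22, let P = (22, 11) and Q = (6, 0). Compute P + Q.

(0, 15)

(22, 11) + (6, 0). λ = (0 - 11)/(6 - 22) ≡ 18/13 mod 29. 13⁻¹ ≡ 9 (mod 29) since 13·9 = 117 ≡ 1, so λ ≡ 17.
  x = λ² - 22 - 6 = 289 - 28 ≡ 0; y = λ·(22 - 0) - 11 ≡ 15. → (0, 15)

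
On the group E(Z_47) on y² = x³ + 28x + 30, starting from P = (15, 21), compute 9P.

Double-and-add on 9 = (1001)₂. Start with P = (15, 21) for the leading 1-bit.
double: tangent at (15, 21): λ = (3·15² + 28)/(2·21) ≡ 45/42. 42⁻¹ ≡ 28 (mod 47) since 42·28 = 1176 ≡ 1, so λ ≡ 45·28 ≡ 38.
  x = λ² - 15 - 15 = 1444 - 30 ≡ 4; y = λ·(15 - 4) - 21 ≡ 21. → (4, 21)
double: tangent at (4, 21): λ = (3·4² + 28)/(2·21) ≡ 29/42. 42⁻¹ ≡ 28 (mod 47) since 42·28 = 1176 ≡ 1, so λ ≡ 29·28 ≡ 13.
  x = λ² - 4 - 4 = 169 - 8 ≡ 20; y = λ·(4 - 20) - 21 ≡ 6. → (20, 6)
double: tangent at (20, 6): λ = (3·20² + 28)/(2·6) ≡ 6/12. 12⁻¹ ≡ 4 (mod 47), so λ ≡ 6·4 ≡ 24.
  x = λ² - 20 - 20 = 576 - 40 ≡ 19; y = λ·(20 - 19) - 6 ≡ 18. → (19, 18)
add P: (19, 18) + (15, 21). λ = (21 - 18)/(15 - 19) ≡ 3/43 mod 47. 43⁻¹ ≡ 35 (mod 47) since 43·35 = 1505 ≡ 1, so λ ≡ 11.
  x = λ² - 19 - 15 = 121 - 34 ≡ 40; y = λ·(19 - 40) - 18 ≡ 33. → (40, 33)

(40, 33)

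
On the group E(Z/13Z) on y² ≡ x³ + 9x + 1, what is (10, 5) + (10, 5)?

(7, 11)

tangent at (10, 5): λ = (3·10² + 9)/(2·5) ≡ 10/10. 10⁻¹ ≡ 4 (mod 13), so λ ≡ 10·4 ≡ 1.
  x = λ² - 10 - 10 = 1 - 20 ≡ 7; y = λ·(10 - 7) - 5 ≡ 11. → (7, 11)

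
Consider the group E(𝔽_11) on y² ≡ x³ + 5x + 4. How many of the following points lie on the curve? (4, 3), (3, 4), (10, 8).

(4, 3): 3² ≡ 9, rhs ≡ 0 → off.
(3, 4): 4² ≡ 5, rhs ≡ 2 → off.
(10, 8): 8² ≡ 9, rhs ≡ 9 → on.

1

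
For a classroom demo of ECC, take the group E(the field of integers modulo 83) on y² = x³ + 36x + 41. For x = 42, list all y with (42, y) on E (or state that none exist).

x³ + 36x + 41 = 75641 ≡ 28 (mod 83).
Square roots of 28 mod 83: 32 and 51 (since 32² = 1024 ≡ 28).

32, 51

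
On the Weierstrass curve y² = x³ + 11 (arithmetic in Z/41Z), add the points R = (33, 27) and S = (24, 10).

(23, 1)

(33, 27) + (24, 10). λ = (10 - 27)/(24 - 33) ≡ 24/32 mod 41. 32⁻¹ ≡ 9 (mod 41) since 32·9 = 288 ≡ 1, so λ ≡ 11.
  x = λ² - 33 - 24 = 121 - 57 ≡ 23; y = λ·(33 - 23) - 27 ≡ 1. → (23, 1)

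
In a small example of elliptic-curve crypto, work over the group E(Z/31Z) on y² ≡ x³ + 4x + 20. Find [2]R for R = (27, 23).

(5, 14)

tangent at (27, 23): λ = (3·27² + 4)/(2·23) ≡ 21/15. 15⁻¹ ≡ 29 (mod 31) since 15·29 = 435 ≡ 1, so λ ≡ 21·29 ≡ 20.
  x = λ² - 27 - 27 = 400 - 54 ≡ 5; y = λ·(27 - 5) - 23 ≡ 14. → (5, 14)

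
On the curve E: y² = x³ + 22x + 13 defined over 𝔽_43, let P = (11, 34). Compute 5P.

(8, 23)

Double-and-add on 5 = (101)₂. Start with P = (11, 34) for the leading 1-bit.
double: tangent at (11, 34): λ = (3·11² + 22)/(2·34) ≡ 41/25. 25⁻¹ ≡ 31 (mod 43) since 25·31 = 775 ≡ 1, so λ ≡ 41·31 ≡ 24.
  x = λ² - 11 - 11 = 576 - 22 ≡ 38; y = λ·(11 - 38) - 34 ≡ 6. → (38, 6)
double: tangent at (38, 6): λ = (3·38² + 22)/(2·6) ≡ 11/12. 12⁻¹ ≡ 18 (mod 43), so λ ≡ 11·18 ≡ 26.
  x = λ² - 38 - 38 = 676 - 76 ≡ 41; y = λ·(38 - 41) - 6 ≡ 2. → (41, 2)
add P: (41, 2) + (11, 34). λ = (34 - 2)/(11 - 41) ≡ 32/13 mod 43. 13⁻¹ ≡ 10 (mod 43), so λ ≡ 19.
  x = λ² - 41 - 11 = 361 - 52 ≡ 8; y = λ·(41 - 8) - 2 ≡ 23. → (8, 23)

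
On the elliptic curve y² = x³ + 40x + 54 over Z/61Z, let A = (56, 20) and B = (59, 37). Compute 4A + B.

(45, 36)

First 4A:
Repeated addition: build up to 4A.
2A: tangent at (56, 20): λ = (3·56² + 40)/(2·20) ≡ 54/40. 40⁻¹ ≡ 29 (mod 61), so λ ≡ 54·29 ≡ 41.
  x = λ² - 56 - 56 = 1681 - 112 ≡ 44; y = λ·(56 - 44) - 20 ≡ 45. → (44, 45)
3A: (44, 45) + (56, 20). λ = (20 - 45)/(56 - 44) ≡ 36/12 mod 61. 12⁻¹ ≡ 56 (mod 61), so λ ≡ 3.
  x = λ² - 44 - 56 = 9 - 100 ≡ 31; y = λ·(44 - 31) - 45 ≡ 55. → (31, 55)
4A: (31, 55) + (56, 20). λ = (20 - 55)/(56 - 31) ≡ 26/25 mod 61. 25⁻¹ ≡ 22 (mod 61), so λ ≡ 23.
  x = λ² - 31 - 56 = 529 - 87 ≡ 15; y = λ·(31 - 15) - 55 ≡ 8. → (15, 8)
4A = (15, 8).
Finally 4A + B:
(15, 8) + (59, 37). λ = (37 - 8)/(59 - 15) ≡ 29/44 mod 61. 44⁻¹ ≡ 43 (mod 61), so λ ≡ 27.
  x = λ² - 15 - 59 = 729 - 74 ≡ 45; y = λ·(15 - 45) - 8 ≡ 36. → (45, 36)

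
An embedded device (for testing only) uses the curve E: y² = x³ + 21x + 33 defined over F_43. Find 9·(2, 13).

O

Write P = (2, 13).
Repeated addition: build up to 9P.
2P: tangent at (2, 13): λ = (3·2² + 21)/(2·13) ≡ 33/26. 26⁻¹ ≡ 5 (mod 43), so λ ≡ 33·5 ≡ 36.
  x = λ² - 2 - 2 = 1296 - 4 ≡ 2; y = λ·(2 - 2) - 13 ≡ 30. → (2, 30)
3P: (2, 30) + (2, 13): same x and y₁ ≡ -y₂, so the sum is O.
4P: O + (2, 13) = (2, 13) (identity).
5P: tangent at (2, 13): λ = (3·2² + 21)/(2·13) ≡ 33/26. 26⁻¹ ≡ 5 (mod 43), so λ ≡ 33·5 ≡ 36.
  x = λ² - 2 - 2 = 1296 - 4 ≡ 2; y = λ·(2 - 2) - 13 ≡ 30. → (2, 30)
6P: (2, 30) + (2, 13): same x and y₁ ≡ -y₂, so the sum is O.
7P: O + (2, 13) = (2, 13) (identity).
8P: tangent at (2, 13): λ = (3·2² + 21)/(2·13) ≡ 33/26. 26⁻¹ ≡ 5 (mod 43), so λ ≡ 33·5 ≡ 36.
  x = λ² - 2 - 2 = 1296 - 4 ≡ 2; y = λ·(2 - 2) - 13 ≡ 30. → (2, 30)
9P: (2, 30) + (2, 13): same x and y₁ ≡ -y₂, so the sum is O.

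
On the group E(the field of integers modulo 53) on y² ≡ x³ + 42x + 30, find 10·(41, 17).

(49, 40)

Write P = (41, 17).
Repeated addition: build up to 10P.
2P: tangent at (41, 17): λ = (3·41² + 42)/(2·17) ≡ 50/34. 34⁻¹ ≡ 39 (mod 53) since 34·39 = 1326 ≡ 1, so λ ≡ 50·39 ≡ 42.
  x = λ² - 41 - 41 = 1764 - 82 ≡ 39; y = λ·(41 - 39) - 17 ≡ 14. → (39, 14)
3P: (39, 14) + (41, 17). λ = (17 - 14)/(41 - 39) ≡ 3/2 mod 53. 2⁻¹ ≡ 27 (mod 53) since 2·27 = 54 ≡ 1, so λ ≡ 28.
  x = λ² - 39 - 41 = 784 - 80 ≡ 15; y = λ·(39 - 15) - 14 ≡ 22. → (15, 22)
4P: (15, 22) + (41, 17). λ = (17 - 22)/(41 - 15) ≡ 48/26 mod 53. 26⁻¹ ≡ 51 (mod 53), so λ ≡ 10.
  x = λ² - 15 - 41 = 100 - 56 ≡ 44; y = λ·(15 - 44) - 22 ≡ 6. → (44, 6)
5P: (44, 6) + (41, 17). λ = (17 - 6)/(41 - 44) ≡ 11/50 mod 53. 50⁻¹ ≡ 35 (mod 53), so λ ≡ 14.
  x = λ² - 44 - 41 = 196 - 85 ≡ 5; y = λ·(44 - 5) - 6 ≡ 10. → (5, 10)
6P: (5, 10) + (41, 17). λ = (17 - 10)/(41 - 5) ≡ 7/36 mod 53. 36⁻¹ ≡ 28 (mod 53), so λ ≡ 37.
  x = λ² - 5 - 41 = 1369 - 46 ≡ 51; y = λ·(5 - 51) - 10 ≡ 37. → (51, 37)
7P: (51, 37) + (41, 17). λ = (17 - 37)/(41 - 51) ≡ 33/43 mod 53. 43⁻¹ ≡ 37 (mod 53) since 43·37 = 1591 ≡ 1, so λ ≡ 2.
  x = λ² - 51 - 41 = 4 - 92 ≡ 18; y = λ·(51 - 18) - 37 ≡ 29. → (18, 29)
8P: (18, 29) + (41, 17). λ = (17 - 29)/(41 - 18) ≡ 41/23 mod 53. 23⁻¹ ≡ 30 (mod 53) since 23·30 = 690 ≡ 1, so λ ≡ 11.
  x = λ² - 18 - 41 = 121 - 59 ≡ 9; y = λ·(18 - 9) - 29 ≡ 17. → (9, 17)
9P: (9, 17) + (41, 17). λ = (17 - 17)/(41 - 9) ≡ 0/32 mod 53. 32⁻¹ ≡ 5 (mod 53), so λ ≡ 0.
  x = λ² - 9 - 41 = 0 - 50 ≡ 3; y = λ·(9 - 3) - 17 ≡ 36. → (3, 36)
10P: (3, 36) + (41, 17). λ = (17 - 36)/(41 - 3) ≡ 34/38 mod 53. 38⁻¹ ≡ 7 (mod 53), so λ ≡ 26.
  x = λ² - 3 - 41 = 676 - 44 ≡ 49; y = λ·(3 - 49) - 36 ≡ 40. → (49, 40)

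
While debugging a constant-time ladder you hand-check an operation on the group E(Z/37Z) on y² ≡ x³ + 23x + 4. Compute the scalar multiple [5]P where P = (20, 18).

Double-and-add on 5 = (101)₂. Start with P = (20, 18) for the leading 1-bit.
double: tangent at (20, 18): λ = (3·20² + 23)/(2·18) ≡ 2/36. 36⁻¹ ≡ 36 (mod 37), so λ ≡ 2·36 ≡ 35.
  x = λ² - 20 - 20 = 1225 - 40 ≡ 1; y = λ·(20 - 1) - 18 ≡ 18. → (1, 18)
double: tangent at (1, 18): λ = (3·1² + 23)/(2·18) ≡ 26/36. 36⁻¹ ≡ 36 (mod 37), so λ ≡ 26·36 ≡ 11.
  x = λ² - 1 - 1 = 121 - 2 ≡ 8; y = λ·(1 - 8) - 18 ≡ 16. → (8, 16)
add P: (8, 16) + (20, 18). λ = (18 - 16)/(20 - 8) ≡ 2/12 mod 37. 12⁻¹ ≡ 34 (mod 37), so λ ≡ 31.
  x = λ² - 8 - 20 = 961 - 28 ≡ 8; y = λ·(8 - 8) - 16 ≡ 21. → (8, 21)

(8, 21)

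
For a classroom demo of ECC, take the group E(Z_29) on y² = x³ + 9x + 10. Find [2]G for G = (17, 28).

tangent at (17, 28): λ = (3·17² + 9)/(2·28) ≡ 6/27. 27⁻¹ ≡ 14 (mod 29), so λ ≡ 6·14 ≡ 26.
  x = λ² - 17 - 17 = 676 - 34 ≡ 4; y = λ·(17 - 4) - 28 ≡ 20. → (4, 20)

(4, 20)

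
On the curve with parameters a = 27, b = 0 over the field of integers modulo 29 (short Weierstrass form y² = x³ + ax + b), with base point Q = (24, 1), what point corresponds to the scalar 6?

(23, 17)

Repeated addition: build up to 6Q.
2Q: tangent at (24, 1): λ = (3·24² + 27)/(2·1) ≡ 15/2. 2⁻¹ ≡ 15 (mod 29) since 2·15 = 30 ≡ 1, so λ ≡ 15·15 ≡ 22.
  x = λ² - 24 - 24 = 484 - 48 ≡ 1; y = λ·(24 - 1) - 1 ≡ 12. → (1, 12)
3Q: (1, 12) + (24, 1). λ = (1 - 12)/(24 - 1) ≡ 18/23 mod 29. 23⁻¹ ≡ 24 (mod 29) since 23·24 = 552 ≡ 1, so λ ≡ 26.
  x = λ² - 1 - 24 = 676 - 25 ≡ 13; y = λ·(1 - 13) - 12 ≡ 24. → (13, 24)
4Q: (13, 24) + (24, 1). λ = (1 - 24)/(24 - 13) ≡ 6/11 mod 29. 11⁻¹ ≡ 8 (mod 29), so λ ≡ 19.
  x = λ² - 13 - 24 = 361 - 37 ≡ 5; y = λ·(13 - 5) - 24 ≡ 12. → (5, 12)
5Q: (5, 12) + (24, 1). λ = (1 - 12)/(24 - 5) ≡ 18/19 mod 29. 19⁻¹ ≡ 26 (mod 29), so λ ≡ 4.
  x = λ² - 5 - 24 = 16 - 29 ≡ 16; y = λ·(5 - 16) - 12 ≡ 2. → (16, 2)
6Q: (16, 2) + (24, 1). λ = (1 - 2)/(24 - 16) ≡ 28/8 mod 29. 8⁻¹ ≡ 11 (mod 29) since 8·11 = 88 ≡ 1, so λ ≡ 18.
  x = λ² - 16 - 24 = 324 - 40 ≡ 23; y = λ·(16 - 23) - 2 ≡ 17. → (23, 17)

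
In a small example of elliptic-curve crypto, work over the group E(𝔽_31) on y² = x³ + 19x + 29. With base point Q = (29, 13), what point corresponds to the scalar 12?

Double-and-add on 12 = (1100)₂. Start with Q = (29, 13) for the leading 1-bit.
double: tangent at (29, 13): λ = (3·29² + 19)/(2·13) ≡ 0/26. 26⁻¹ ≡ 6 (mod 31) since 26·6 = 156 ≡ 1, so λ ≡ 0·6 ≡ 0.
  x = λ² - 29 - 29 = 0 - 58 ≡ 4; y = λ·(29 - 4) - 13 ≡ 18. → (4, 18)
add Q: (4, 18) + (29, 13). λ = (13 - 18)/(29 - 4) ≡ 26/25 mod 31. 25⁻¹ ≡ 5 (mod 31), so λ ≡ 6.
  x = λ² - 4 - 29 = 36 - 33 ≡ 3; y = λ·(4 - 3) - 18 ≡ 19. → (3, 19)
double: tangent at (3, 19): λ = (3·3² + 19)/(2·19) ≡ 15/7. 7⁻¹ ≡ 9 (mod 31) since 7·9 = 63 ≡ 1, so λ ≡ 15·9 ≡ 11.
  x = λ² - 3 - 3 = 121 - 6 ≡ 22; y = λ·(3 - 22) - 19 ≡ 20. → (22, 20)
double: tangent at (22, 20): λ = (3·22² + 19)/(2·20) ≡ 14/9. 9⁻¹ ≡ 7 (mod 31), so λ ≡ 14·7 ≡ 5.
  x = λ² - 22 - 22 = 25 - 44 ≡ 12; y = λ·(22 - 12) - 20 ≡ 30. → (12, 30)

(12, 30)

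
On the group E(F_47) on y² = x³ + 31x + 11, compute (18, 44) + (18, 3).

The two points share x = 18 and their y-coordinates satisfy 44 + 3 ≡ 0 (mod 47), so they are inverses. Their sum is the point at infinity.

O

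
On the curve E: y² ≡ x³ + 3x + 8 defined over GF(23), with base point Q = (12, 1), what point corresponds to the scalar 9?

Repeated addition: build up to 9Q.
2Q: tangent at (12, 1): λ = (3·12² + 3)/(2·1) ≡ 21/2. 2⁻¹ ≡ 12 (mod 23) since 2·12 = 24 ≡ 1, so λ ≡ 21·12 ≡ 22.
  x = λ² - 12 - 12 = 484 - 24 ≡ 0; y = λ·(12 - 0) - 1 ≡ 10. → (0, 10)
3Q: (0, 10) + (12, 1). λ = (1 - 10)/(12 - 0) ≡ 14/12 mod 23. 12⁻¹ ≡ 2 (mod 23), so λ ≡ 5.
  x = λ² - 0 - 12 = 25 - 12 ≡ 13; y = λ·(0 - 13) - 10 ≡ 17. → (13, 17)
4Q: (13, 17) + (12, 1). λ = (1 - 17)/(12 - 13) ≡ 7/22 mod 23. 22⁻¹ ≡ 22 (mod 23), so λ ≡ 16.
  x = λ² - 13 - 12 = 256 - 25 ≡ 1; y = λ·(13 - 1) - 17 ≡ 14. → (1, 14)
5Q: (1, 14) + (12, 1). λ = (1 - 14)/(12 - 1) ≡ 10/11 mod 23. 11⁻¹ ≡ 21 (mod 23), so λ ≡ 3.
  x = λ² - 1 - 12 = 9 - 13 ≡ 19; y = λ·(1 - 19) - 14 ≡ 1. → (19, 1)
6Q: (19, 1) + (12, 1). λ = (1 - 1)/(12 - 19) ≡ 0/16 mod 23. 16⁻¹ ≡ 13 (mod 23) since 16·13 = 208 ≡ 1, so λ ≡ 0.
  x = λ² - 19 - 12 = 0 - 31 ≡ 15; y = λ·(19 - 15) - 1 ≡ 22. → (15, 22)
7Q: (15, 22) + (12, 1). λ = (1 - 22)/(12 - 15) ≡ 2/20 mod 23. 20⁻¹ ≡ 15 (mod 23), so λ ≡ 7.
  x = λ² - 15 - 12 = 49 - 27 ≡ 22; y = λ·(15 - 22) - 22 ≡ 21. → (22, 21)
8Q: (22, 21) + (12, 1). λ = (1 - 21)/(12 - 22) ≡ 3/13 mod 23. 13⁻¹ ≡ 16 (mod 23), so λ ≡ 2.
  x = λ² - 22 - 12 = 4 - 34 ≡ 16; y = λ·(22 - 16) - 21 ≡ 14. → (16, 14)
9Q: (16, 14) + (12, 1). λ = (1 - 14)/(12 - 16) ≡ 10/19 mod 23. 19⁻¹ ≡ 17 (mod 23), so λ ≡ 9.
  x = λ² - 16 - 12 = 81 - 28 ≡ 7; y = λ·(16 - 7) - 14 ≡ 21. → (7, 21)

(7, 21)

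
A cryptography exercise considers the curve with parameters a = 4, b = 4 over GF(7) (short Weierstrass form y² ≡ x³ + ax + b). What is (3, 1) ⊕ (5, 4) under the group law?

(3, 1) + (5, 4). λ = (4 - 1)/(5 - 3) ≡ 3/2 mod 7. 2⁻¹ ≡ 4 (mod 7) since 2·4 = 8 ≡ 1, so λ ≡ 5.
  x = λ² - 3 - 5 = 25 - 8 ≡ 3; y = λ·(3 - 3) - 1 ≡ 6. → (3, 6)

(3, 6)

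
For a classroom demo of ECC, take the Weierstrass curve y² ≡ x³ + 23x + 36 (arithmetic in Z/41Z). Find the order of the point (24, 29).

2P: tangent at (24, 29): λ = (3·24² + 23)/(2·29) ≡ 29/17. 17⁻¹ ≡ 29 (mod 41), so λ ≡ 29·29 ≡ 21.
  x = λ² - 24 - 24 = 441 - 48 ≡ 24; y = λ·(24 - 24) - 29 ≡ 12. → (24, 12)
3P: (24, 12) + (24, 29): same x and y₁ ≡ -y₂, so the sum is O.
3P = O, so the order is 3.

3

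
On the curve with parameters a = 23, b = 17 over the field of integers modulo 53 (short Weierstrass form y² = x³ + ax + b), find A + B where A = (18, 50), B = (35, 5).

(18, 50) + (35, 5). λ = (5 - 50)/(35 - 18) ≡ 8/17 mod 53. 17⁻¹ ≡ 25 (mod 53), so λ ≡ 41.
  x = λ² - 18 - 35 = 1681 - 53 ≡ 38; y = λ·(18 - 38) - 50 ≡ 31. → (38, 31)

(38, 31)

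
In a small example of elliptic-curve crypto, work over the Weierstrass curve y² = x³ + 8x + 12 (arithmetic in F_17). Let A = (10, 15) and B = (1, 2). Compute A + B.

(10, 15) + (1, 2). λ = (2 - 15)/(1 - 10) ≡ 4/8 mod 17. 8⁻¹ ≡ 15 (mod 17), so λ ≡ 9.
  x = λ² - 10 - 1 = 81 - 11 ≡ 2; y = λ·(10 - 2) - 15 ≡ 6. → (2, 6)

(2, 6)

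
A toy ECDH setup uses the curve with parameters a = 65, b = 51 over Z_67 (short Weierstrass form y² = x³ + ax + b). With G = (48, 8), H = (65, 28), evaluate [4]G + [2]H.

(6, 56)

First 4G:
Double-and-add on 4 = (100)₂. Start with G = (48, 8) for the leading 1-bit.
double: tangent at (48, 8): λ = (3·48² + 65)/(2·8) ≡ 9/16. 16⁻¹ ≡ 21 (mod 67), so λ ≡ 9·21 ≡ 55.
  x = λ² - 48 - 48 = 3025 - 96 ≡ 48; y = λ·(48 - 48) - 8 ≡ 59. → (48, 59)
double: tangent at (48, 59): λ = (3·48² + 65)/(2·59) ≡ 9/51. 51⁻¹ ≡ 46 (mod 67), so λ ≡ 9·46 ≡ 12.
  x = λ² - 48 - 48 = 144 - 96 ≡ 48; y = λ·(48 - 48) - 59 ≡ 8. → (48, 8)
4G = (48, 8).
Next 2H:
Repeated addition: build up to 2H.
2H: tangent at (65, 28): λ = (3·65² + 65)/(2·28) ≡ 10/56. 56⁻¹ ≡ 6 (mod 67), so λ ≡ 10·6 ≡ 60.
  x = λ² - 65 - 65 = 3600 - 130 ≡ 53; y = λ·(65 - 53) - 28 ≡ 22. → (53, 22)
2H = (53, 22).
Finally 4G + 2H:
(48, 8) + (53, 22). λ = (22 - 8)/(53 - 48) ≡ 14/5 mod 67. 5⁻¹ ≡ 27 (mod 67), so λ ≡ 43.
  x = λ² - 48 - 53 = 1849 - 101 ≡ 6; y = λ·(48 - 6) - 8 ≡ 56. → (6, 56)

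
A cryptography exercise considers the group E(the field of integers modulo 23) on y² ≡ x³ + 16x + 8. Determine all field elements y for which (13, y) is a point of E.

x³ + 16x + 8 = 2413 ≡ 21 (mod 23).
21 is a non-residue mod 23; no y exists.

none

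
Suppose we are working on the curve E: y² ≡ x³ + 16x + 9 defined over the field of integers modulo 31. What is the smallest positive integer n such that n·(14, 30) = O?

2P: tangent at (14, 30): λ = (3·14² + 16)/(2·30) ≡ 15/29. 29⁻¹ ≡ 15 (mod 31) since 29·15 = 435 ≡ 1, so λ ≡ 15·15 ≡ 8.
  x = λ² - 14 - 14 = 64 - 28 ≡ 5; y = λ·(14 - 5) - 30 ≡ 11. → (5, 11)
3P: (5, 11) + (14, 30). λ = (30 - 11)/(14 - 5) ≡ 19/9 mod 31. 9⁻¹ ≡ 7 (mod 31) since 9·7 = 63 ≡ 1, so λ ≡ 9.
  x = λ² - 5 - 14 = 81 - 19 ≡ 0; y = λ·(5 - 0) - 11 ≡ 3. → (0, 3)
4P: (0, 3) + (14, 30). λ = (30 - 3)/(14 - 0) ≡ 27/14 mod 31. 14⁻¹ ≡ 20 (mod 31), so λ ≡ 13.
  x = λ² - 0 - 14 = 169 - 14 ≡ 0; y = λ·(0 - 0) - 3 ≡ 28. → (0, 28)
5P: (0, 28) + (14, 30). λ = (30 - 28)/(14 - 0) ≡ 2/14 mod 31. 14⁻¹ ≡ 20 (mod 31) since 14·20 = 280 ≡ 1, so λ ≡ 9.
  x = λ² - 0 - 14 = 81 - 14 ≡ 5; y = λ·(0 - 5) - 28 ≡ 20. → (5, 20)
6P: (5, 20) + (14, 30). λ = (30 - 20)/(14 - 5) ≡ 10/9 mod 31. 9⁻¹ ≡ 7 (mod 31), so λ ≡ 8.
  x = λ² - 5 - 14 = 64 - 19 ≡ 14; y = λ·(5 - 14) - 20 ≡ 1. → (14, 1)
7P: (14, 1) + (14, 30): same x and y₁ ≡ -y₂, so the sum is O.
7P = O, so the order is 7.

7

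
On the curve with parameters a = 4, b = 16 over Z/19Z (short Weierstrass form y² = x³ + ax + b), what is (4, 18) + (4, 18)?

(3, 13)

tangent at (4, 18): λ = (3·4² + 4)/(2·18) ≡ 14/17. 17⁻¹ ≡ 9 (mod 19) since 17·9 = 153 ≡ 1, so λ ≡ 14·9 ≡ 12.
  x = λ² - 4 - 4 = 144 - 8 ≡ 3; y = λ·(4 - 3) - 18 ≡ 13. → (3, 13)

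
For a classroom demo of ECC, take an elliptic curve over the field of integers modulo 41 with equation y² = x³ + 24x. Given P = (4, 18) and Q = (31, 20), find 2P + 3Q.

First 2P:
Repeated addition: build up to 2P.
2P: tangent at (4, 18): λ = (3·4² + 24)/(2·18) ≡ 31/36. 36⁻¹ ≡ 8 (mod 41) since 36·8 = 288 ≡ 1, so λ ≡ 31·8 ≡ 2.
  x = λ² - 4 - 4 = 4 - 8 ≡ 37; y = λ·(4 - 37) - 18 ≡ 39. → (37, 39)
2P = (37, 39).
Next 3Q:
Repeated addition: build up to 3Q.
2Q: tangent at (31, 20): λ = (3·31² + 24)/(2·20) ≡ 37/40. 40⁻¹ ≡ 40 (mod 41) since 40·40 = 1600 ≡ 1, so λ ≡ 37·40 ≡ 4.
  x = λ² - 31 - 31 = 16 - 62 ≡ 36; y = λ·(31 - 36) - 20 ≡ 1. → (36, 1)
3Q: (36, 1) + (31, 20). λ = (20 - 1)/(31 - 36) ≡ 19/36 mod 41. 36⁻¹ ≡ 8 (mod 41) since 36·8 = 288 ≡ 1, so λ ≡ 29.
  x = λ² - 36 - 31 = 841 - 67 ≡ 36; y = λ·(36 - 36) - 1 ≡ 40. → (36, 40)
3Q = (36, 40).
Finally 2P + 3Q:
(37, 39) + (36, 40). λ = (40 - 39)/(36 - 37) ≡ 1/40 mod 41. 40⁻¹ ≡ 40 (mod 41) since 40·40 = 1600 ≡ 1, so λ ≡ 40.
  x = λ² - 37 - 36 = 1600 - 73 ≡ 10; y = λ·(37 - 10) - 39 ≡ 16. → (10, 16)

(10, 16)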